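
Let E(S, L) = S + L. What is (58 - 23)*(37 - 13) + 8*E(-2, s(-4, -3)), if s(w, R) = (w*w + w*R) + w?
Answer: 1016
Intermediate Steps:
s(w, R) = w + w² + R*w (s(w, R) = (w² + R*w) + w = w + w² + R*w)
E(S, L) = L + S
(58 - 23)*(37 - 13) + 8*E(-2, s(-4, -3)) = (58 - 23)*(37 - 13) + 8*(-4*(1 - 3 - 4) - 2) = 35*24 + 8*(-4*(-6) - 2) = 840 + 8*(24 - 2) = 840 + 8*22 = 840 + 176 = 1016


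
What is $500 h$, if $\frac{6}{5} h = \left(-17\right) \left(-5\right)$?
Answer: $\frac{106250}{3} \approx 35417.0$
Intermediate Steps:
$h = \frac{425}{6}$ ($h = \frac{5 \left(\left(-17\right) \left(-5\right)\right)}{6} = \frac{5}{6} \cdot 85 = \frac{425}{6} \approx 70.833$)
$500 h = 500 \cdot \frac{425}{6} = \frac{106250}{3}$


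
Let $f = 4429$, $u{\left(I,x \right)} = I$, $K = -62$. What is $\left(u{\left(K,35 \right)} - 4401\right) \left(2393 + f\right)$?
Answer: $-30446586$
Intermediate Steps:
$\left(u{\left(K,35 \right)} - 4401\right) \left(2393 + f\right) = \left(-62 - 4401\right) \left(2393 + 4429\right) = \left(-4463\right) 6822 = -30446586$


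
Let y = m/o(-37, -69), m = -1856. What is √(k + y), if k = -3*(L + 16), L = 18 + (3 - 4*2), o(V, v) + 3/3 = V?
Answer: 5*I*√551/19 ≈ 6.1772*I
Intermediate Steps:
o(V, v) = -1 + V
L = 13 (L = 18 + (3 - 8) = 18 - 5 = 13)
k = -87 (k = -3*(13 + 16) = -3*29 = -87)
y = 928/19 (y = -1856/(-1 - 37) = -1856/(-38) = -1856*(-1/38) = 928/19 ≈ 48.842)
√(k + y) = √(-87 + 928/19) = √(-725/19) = 5*I*√551/19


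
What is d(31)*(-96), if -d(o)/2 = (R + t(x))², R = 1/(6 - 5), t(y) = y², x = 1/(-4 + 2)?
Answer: 300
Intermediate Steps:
x = -½ (x = 1/(-2) = -½ ≈ -0.50000)
R = 1 (R = 1/1 = 1)
d(o) = -25/8 (d(o) = -2*(1 + (-½)²)² = -2*(1 + ¼)² = -2*(5/4)² = -2*25/16 = -25/8)
d(31)*(-96) = -25/8*(-96) = 300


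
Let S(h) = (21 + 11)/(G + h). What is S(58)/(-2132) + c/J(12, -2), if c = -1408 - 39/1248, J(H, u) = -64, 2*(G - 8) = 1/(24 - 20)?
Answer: 12704005477/577447936 ≈ 22.000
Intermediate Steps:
G = 65/8 (G = 8 + 1/(2*(24 - 20)) = 8 + (1/2)/4 = 8 + (1/2)*(1/4) = 8 + 1/8 = 65/8 ≈ 8.1250)
S(h) = 32/(65/8 + h) (S(h) = (21 + 11)/(65/8 + h) = 32/(65/8 + h))
c = -45057/32 (c = -1408 - 39*1/1248 = -1408 - 1/32 = -45057/32 ≈ -1408.0)
S(58)/(-2132) + c/J(12, -2) = (256/(65 + 8*58))/(-2132) - 45057/32/(-64) = (256/(65 + 464))*(-1/2132) - 45057/32*(-1/64) = (256/529)*(-1/2132) + 45057/2048 = -64/281957 + 45057/2048 = 12704005477/577447936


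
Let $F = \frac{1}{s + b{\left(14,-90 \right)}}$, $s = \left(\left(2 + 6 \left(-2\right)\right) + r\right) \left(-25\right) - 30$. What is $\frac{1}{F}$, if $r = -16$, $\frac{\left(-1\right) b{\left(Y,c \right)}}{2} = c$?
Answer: $800$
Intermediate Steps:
$b{\left(Y,c \right)} = - 2 c$
$s = 620$ ($s = \left(\left(2 + 6 \left(-2\right)\right) - 16\right) \left(-25\right) - 30 = \left(\left(2 - 12\right) - 16\right) \left(-25\right) - 30 = \left(-10 - 16\right) \left(-25\right) - 30 = \left(-26\right) \left(-25\right) - 30 = 650 - 30 = 620$)
$F = \frac{1}{800}$ ($F = \frac{1}{620 - -180} = \frac{1}{620 + 180} = \frac{1}{800} \approx 0.00125$)
$\frac{1}{F} = \frac{1}{\frac{1}{800}} = 800$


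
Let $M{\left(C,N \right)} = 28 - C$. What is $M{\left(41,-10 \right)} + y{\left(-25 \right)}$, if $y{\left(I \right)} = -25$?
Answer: $-38$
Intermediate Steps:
$M{\left(41,-10 \right)} + y{\left(-25 \right)} = \left(28 - 41\right) - 25 = -13 - 25 = -38$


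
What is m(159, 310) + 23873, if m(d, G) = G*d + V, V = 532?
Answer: 73695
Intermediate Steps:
m(d, G) = 532 + G*d (m(d, G) = G*d + 532 = 532 + G*d)
m(159, 310) + 23873 = (532 + 310*159) + 23873 = (532 + 49290) + 23873 = 49822 + 23873 = 73695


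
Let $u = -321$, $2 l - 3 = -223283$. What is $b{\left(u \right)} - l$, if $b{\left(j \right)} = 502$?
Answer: $112142$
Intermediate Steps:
$l = -111640$ ($l = \frac{3}{2} + \frac{1}{2} \left(-223283\right) = \frac{3}{2} - \frac{223283}{2} = -111640$)
$b{\left(u \right)} - l = 502 - -111640 = 502 + 111640 = 112142$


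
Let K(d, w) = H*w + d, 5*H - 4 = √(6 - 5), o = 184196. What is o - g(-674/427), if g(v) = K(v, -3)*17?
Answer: 78684927/427 ≈ 1.8427e+5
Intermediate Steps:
H = 1 (H = ⅘ + √(6 - 5)/5 = ⅘ + √1/5 = ⅘ + (⅕)*1 = ⅘ + ⅕ = 1)
K(d, w) = d + w (K(d, w) = 1*w + d = w + d = d + w)
g(v) = -51 + 17*v (g(v) = (v - 3)*17 = (-3 + v)*17 = -51 + 17*v)
o - g(-674/427) = 184196 - (-51 + 17*(-674/427)) = 184196 - (-51 - 11458/427) = 184196 - 1*(-33235/427) = 184196 + 33235/427 = 78684927/427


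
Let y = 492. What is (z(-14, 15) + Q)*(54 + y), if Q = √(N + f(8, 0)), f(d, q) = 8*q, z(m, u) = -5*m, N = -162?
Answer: 38220 + 4914*I*√2 ≈ 38220.0 + 6949.4*I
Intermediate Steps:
Q = 9*I*√2 (Q = √(-162 + 8*0) = √(-162 + 0) = √(-162) = 9*I*√2 ≈ 12.728*I)
(z(-14, 15) + Q)*(54 + y) = (-5*(-14) + 9*I*√2)*(54 + 492) = (70 + 9*I*√2)*546 = 38220 + 4914*I*√2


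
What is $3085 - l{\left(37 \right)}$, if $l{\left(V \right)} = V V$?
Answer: $1716$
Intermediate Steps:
$l{\left(V \right)} = V^{2}$
$3085 - l{\left(37 \right)} = 3085 - 37^{2} = 3085 - 1369 = 1716$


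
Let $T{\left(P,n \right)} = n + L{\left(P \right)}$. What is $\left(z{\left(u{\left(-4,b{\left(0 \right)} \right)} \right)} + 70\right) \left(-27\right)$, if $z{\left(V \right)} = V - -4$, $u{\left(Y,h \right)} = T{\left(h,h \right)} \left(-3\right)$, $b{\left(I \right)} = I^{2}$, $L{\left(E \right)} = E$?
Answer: $-1998$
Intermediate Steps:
$T{\left(P,n \right)} = P + n$ ($T{\left(P,n \right)} = n + P = P + n$)
$u{\left(Y,h \right)} = - 6 h$ ($u{\left(Y,h \right)} = \left(h + h\right) \left(-3\right) = 2 h \left(-3\right) = - 6 h$)
$z{\left(V \right)} = 4 + V$ ($z{\left(V \right)} = V + 4 = 4 + V$)
$\left(z{\left(u{\left(-4,b{\left(0 \right)} \right)} \right)} + 70\right) \left(-27\right) = \left(\left(4 - 6 \cdot 0^{2}\right) + 70\right) \left(-27\right) = \left(\left(4 - 0\right) + 70\right) \left(-27\right) = \left(\left(4 + 0\right) + 70\right) \left(-27\right) = \left(4 + 70\right) \left(-27\right) = 74 \left(-27\right) = -1998$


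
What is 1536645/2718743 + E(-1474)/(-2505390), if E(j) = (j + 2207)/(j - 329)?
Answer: 6941362707678269/12281155279160310 ≈ 0.56520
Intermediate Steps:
E(j) = (2207 + j)/(-329 + j)
1536645/2718743 + E(-1474)/(-2505390) = 1536645/2718743 + ((2207 - 1474)/(-329 - 1474))/(-2505390) = 1536645*(1/2718743) + (733/(-1803))*(-1/2505390) = 1536645/2718743 - 1/1803*733*(-1/2505390) = 1536645/2718743 - 733/1803*(-1/2505390) = 1536645/2718743 + 733/4517218170 = 6941362707678269/12281155279160310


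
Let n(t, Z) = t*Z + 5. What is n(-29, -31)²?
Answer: 817216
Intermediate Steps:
n(t, Z) = 5 + Z*t (n(t, Z) = Z*t + 5 = 5 + Z*t)
n(-29, -31)² = (5 - 31*(-29))² = (5 + 899)² = 904² = 817216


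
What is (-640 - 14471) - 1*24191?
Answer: -39302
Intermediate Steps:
(-640 - 14471) - 1*24191 = -15111 - 24191 = -39302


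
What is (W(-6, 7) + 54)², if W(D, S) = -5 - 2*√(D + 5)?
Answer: 2397 - 196*I ≈ 2397.0 - 196.0*I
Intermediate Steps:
W(D, S) = -5 - 2*√(5 + D)
(W(-6, 7) + 54)² = ((-5 - 2*√(5 - 6)) + 54)² = ((-5 - 2*I) + 54)² = (49 - 2*I)²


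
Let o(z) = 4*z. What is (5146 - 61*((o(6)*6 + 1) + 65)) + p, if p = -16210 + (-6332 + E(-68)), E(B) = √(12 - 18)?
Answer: -30206 + I*√6 ≈ -30206.0 + 2.4495*I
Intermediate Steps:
E(B) = I*√6 (E(B) = √(-6) = I*√6)
p = -22542 + I*√6 (p = -16210 + (-6332 + I*√6) = -22542 + I*√6 ≈ -22542.0 + 2.4495*I)
(5146 - 61*((o(6)*6 + 1) + 65)) + p = (5146 - 61*(((4*6)*6 + 1) + 65)) + (-22542 + I*√6) = (5146 - 61*((24*6 + 1) + 65)) + (-22542 + I*√6) = (5146 - 61*((144 + 1) + 65)) + (-22542 + I*√6) = (5146 - 61*(145 + 65)) + (-22542 + I*√6) = (5146 - 61*210) + (-22542 + I*√6) = (5146 - 12810) + (-22542 + I*√6) = -7664 + (-22542 + I*√6) = -30206 + I*√6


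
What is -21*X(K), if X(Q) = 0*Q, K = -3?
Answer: 0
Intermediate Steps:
X(Q) = 0
-21*X(K) = -21*0 = 0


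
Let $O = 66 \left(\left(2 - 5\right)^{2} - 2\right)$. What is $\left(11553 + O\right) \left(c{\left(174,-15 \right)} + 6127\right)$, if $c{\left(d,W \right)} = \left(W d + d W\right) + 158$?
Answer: $12795975$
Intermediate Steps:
$c{\left(d,W \right)} = 158 + 2 W d$ ($c{\left(d,W \right)} = \left(W d + W d\right) + 158 = 2 W d + 158 = 158 + 2 W d$)
$O = 462$ ($O = 66 \left(\left(-3\right)^{2} - 2\right) = 66 \left(9 - 2\right) = 66 \cdot 7 = 462$)
$\left(11553 + O\right) \left(c{\left(174,-15 \right)} + 6127\right) = \left(11553 + 462\right) \left(\left(158 + 2 \left(-15\right) 174\right) + 6127\right) = 12015 \left(\left(158 - 5220\right) + 6127\right) = 12015 \left(-5062 + 6127\right) = 12015 \cdot 1065 = 12795975$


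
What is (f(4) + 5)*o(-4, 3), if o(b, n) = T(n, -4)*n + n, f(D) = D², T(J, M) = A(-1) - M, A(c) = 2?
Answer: 441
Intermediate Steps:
T(J, M) = 2 - M
o(b, n) = 7*n (o(b, n) = (2 - 1*(-4))*n + n = (2 + 4)*n + n = 6*n + n = 7*n)
(f(4) + 5)*o(-4, 3) = (4² + 5)*(7*3) = (16 + 5)*21 = 21*21 = 441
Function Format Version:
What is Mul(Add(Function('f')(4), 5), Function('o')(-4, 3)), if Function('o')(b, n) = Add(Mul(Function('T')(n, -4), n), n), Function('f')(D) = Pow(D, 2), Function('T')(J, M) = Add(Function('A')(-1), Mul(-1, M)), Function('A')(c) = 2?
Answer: 441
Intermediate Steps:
Function('T')(J, M) = Add(2, Mul(-1, M))
Function('o')(b, n) = Mul(7, n) (Function('o')(b, n) = Add(Mul(Add(2, Mul(-1, -4)), n), n) = Add(Mul(Add(2, 4), n), n) = Add(Mul(6, n), n) = Mul(7, n))
Mul(Add(Function('f')(4), 5), Function('o')(-4, 3)) = Mul(Add(Pow(4, 2), 5), Mul(7, 3)) = Mul(Add(16, 5), 21) = Mul(21, 21) = 441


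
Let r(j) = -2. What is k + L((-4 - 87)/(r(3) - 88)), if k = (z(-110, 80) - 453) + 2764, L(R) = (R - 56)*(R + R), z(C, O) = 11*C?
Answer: 4008691/4050 ≈ 989.80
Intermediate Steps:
L(R) = 2*R*(-56 + R) (L(R) = (-56 + R)*(2*R) = 2*R*(-56 + R))
k = 1101 (k = (11*(-110) - 453) + 2764 = (-1210 - 453) + 2764 = -1663 + 2764 = 1101)
k + L((-4 - 87)/(r(3) - 88)) = 1101 + 2*((-4 - 87)/(-2 - 88))*(-56 + (-4 - 87)/(-2 - 88)) = 1101 + 2*(-91/(-90))*(-56 - 91/(-90)) = 1101 + 2*(-91*(-1/90))*(-56 - 91*(-1/90)) = 1101 + 2*(91/90)*(-56 + 91/90) = 1101 + 2*(91/90)*(-4949/90) = 1101 - 450359/4050 = 4008691/4050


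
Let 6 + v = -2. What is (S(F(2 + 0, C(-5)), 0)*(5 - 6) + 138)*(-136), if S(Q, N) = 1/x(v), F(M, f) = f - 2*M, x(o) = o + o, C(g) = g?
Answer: -37553/2 ≈ -18777.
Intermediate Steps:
v = -8 (v = -6 - 2 = -8)
x(o) = 2*o
S(Q, N) = -1/16 (S(Q, N) = 1/(2*(-8)) = 1/(-16) = -1/16)
(S(F(2 + 0, C(-5)), 0)*(5 - 6) + 138)*(-136) = (-(5 - 6)/16 + 138)*(-136) = (-1/16*(-1) + 138)*(-136) = (1/16 + 138)*(-136) = (2209/16)*(-136) = -37553/2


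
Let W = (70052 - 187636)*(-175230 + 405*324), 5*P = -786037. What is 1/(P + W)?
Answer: 5/25873573163 ≈ 1.9325e-10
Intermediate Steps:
P = -786037/5 (P = (⅕)*(-786037) = -786037/5 ≈ -1.5721e+5)
W = 5174871840 (W = -117584*(-175230 + 131220) = -117584*(-44010) = 5174871840)
1/(P + W) = 1/(-786037/5 + 5174871840) = 1/(25873573163/5) = 5/25873573163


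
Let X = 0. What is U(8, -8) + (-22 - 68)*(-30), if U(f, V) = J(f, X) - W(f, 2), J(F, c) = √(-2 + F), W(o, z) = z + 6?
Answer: 2692 + √6 ≈ 2694.4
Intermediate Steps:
W(o, z) = 6 + z
U(f, V) = -8 + √(-2 + f) (U(f, V) = √(-2 + f) - (6 + 2) = √(-2 + f) - 1*8 = √(-2 + f) - 8 = -8 + √(-2 + f))
U(8, -8) + (-22 - 68)*(-30) = (-8 + √(-2 + 8)) + (-22 - 68)*(-30) = (-8 + √6) - 90*(-30) = (-8 + √6) + 2700 = 2692 + √6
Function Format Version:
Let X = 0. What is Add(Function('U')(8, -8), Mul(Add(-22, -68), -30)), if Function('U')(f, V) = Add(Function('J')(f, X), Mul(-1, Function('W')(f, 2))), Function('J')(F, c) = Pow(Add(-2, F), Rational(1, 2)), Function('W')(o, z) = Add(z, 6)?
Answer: Add(2692, Pow(6, Rational(1, 2))) ≈ 2694.4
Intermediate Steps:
Function('W')(o, z) = Add(6, z)
Function('U')(f, V) = Add(-8, Pow(Add(-2, f), Rational(1, 2))) (Function('U')(f, V) = Add(Pow(Add(-2, f), Rational(1, 2)), Mul(-1, Add(6, 2))) = Add(Pow(Add(-2, f), Rational(1, 2)), Mul(-1, 8)) = Add(Pow(Add(-2, f), Rational(1, 2)), -8) = Add(-8, Pow(Add(-2, f), Rational(1, 2))))
Add(Function('U')(8, -8), Mul(Add(-22, -68), -30)) = Add(Add(-8, Pow(Add(-2, 8), Rational(1, 2))), Mul(Add(-22, -68), -30)) = Add(Add(-8, Pow(6, Rational(1, 2))), Mul(-90, -30)) = Add(Add(-8, Pow(6, Rational(1, 2))), 2700) = Add(2692, Pow(6, Rational(1, 2)))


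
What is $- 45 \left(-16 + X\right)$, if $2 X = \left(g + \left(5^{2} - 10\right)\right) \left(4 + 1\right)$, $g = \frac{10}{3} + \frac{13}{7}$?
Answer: $- \frac{10860}{7} \approx -1551.4$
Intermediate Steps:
$g = \frac{109}{21}$ ($g = 10 \cdot \frac{1}{3} + 13 \cdot \frac{1}{7} = \frac{10}{3} + \frac{13}{7} = \frac{109}{21} \approx 5.1905$)
$X = \frac{1060}{21}$ ($X = \frac{\left(\frac{109}{21} + \left(5^{2} - 10\right)\right) \left(4 + 1\right)}{2} = \frac{\left(\frac{109}{21} + \left(25 - 10\right)\right) 5}{2} = \frac{\left(\frac{109}{21} + 15\right) 5}{2} = \frac{\frac{424}{21} \cdot 5}{2} = \frac{1}{2} \cdot \frac{2120}{21} = \frac{1060}{21} \approx 50.476$)
$- 45 \left(-16 + X\right) = - 45 \left(-16 + \frac{1060}{21}\right) = \left(-45\right) \frac{724}{21} = - \frac{10860}{7}$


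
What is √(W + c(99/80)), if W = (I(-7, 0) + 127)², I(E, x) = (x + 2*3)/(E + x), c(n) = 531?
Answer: 2*√201427/7 ≈ 128.23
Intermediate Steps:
I(E, x) = (6 + x)/(E + x) (I(E, x) = (x + 6)/(E + x) = (6 + x)/(E + x))
W = 779689/49 (W = ((6 + 0)/(-7 + 0) + 127)² = (6/(-7) + 127)² = (-⅐*6 + 127)² = (-6/7 + 127)² = (883/7)² = 779689/49 ≈ 15912.)
√(W + c(99/80)) = √(779689/49 + 531) = √(805708/49) = 2*√201427/7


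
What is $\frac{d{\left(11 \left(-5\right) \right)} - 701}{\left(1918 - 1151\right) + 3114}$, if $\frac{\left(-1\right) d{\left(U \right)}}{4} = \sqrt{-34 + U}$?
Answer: $- \frac{701}{3881} - \frac{4 i \sqrt{89}}{3881} \approx -0.18062 - 0.0097232 i$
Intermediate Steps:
$d{\left(U \right)} = - 4 \sqrt{-34 + U}$
$\frac{d{\left(11 \left(-5\right) \right)} - 701}{\left(1918 - 1151\right) + 3114} = \frac{- 4 \sqrt{-34 + 11 \left(-5\right)} - 701}{\left(1918 - 1151\right) + 3114} = \frac{- 4 \sqrt{-34 - 55} - 701}{\left(1918 - 1151\right) + 3114} = \frac{- 4 \sqrt{-89} - 701}{767 + 3114} = \frac{- 4 i \sqrt{89} - 701}{3881} = \left(- 4 i \sqrt{89} - 701\right) \frac{1}{3881} = \left(-701 - 4 i \sqrt{89}\right) \frac{1}{3881} = - \frac{701}{3881} - \frac{4 i \sqrt{89}}{3881}$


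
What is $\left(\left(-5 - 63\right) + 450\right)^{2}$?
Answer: $145924$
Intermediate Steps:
$\left(\left(-5 - 63\right) + 450\right)^{2} = \left(-68 + 450\right)^{2} = 382^{2} = 145924$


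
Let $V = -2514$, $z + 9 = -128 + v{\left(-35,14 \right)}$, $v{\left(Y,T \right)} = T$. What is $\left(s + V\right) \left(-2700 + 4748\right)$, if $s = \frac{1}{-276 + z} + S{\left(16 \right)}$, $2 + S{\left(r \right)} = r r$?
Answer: $- \frac{1846765568}{399} \approx -4.6285 \cdot 10^{6}$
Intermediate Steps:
$z = -123$ ($z = -9 + \left(-128 + 14\right) = -9 - 114 = -123$)
$S{\left(r \right)} = -2 + r^{2}$ ($S{\left(r \right)} = -2 + r r = -2 + r^{2}$)
$s = \frac{101345}{399}$ ($s = \frac{1}{-276 - 123} - \left(2 - 16^{2}\right) = \frac{1}{-399} + \left(-2 + 256\right) = - \frac{1}{399} + 254 = \frac{101345}{399} \approx 254.0$)
$\left(s + V\right) \left(-2700 + 4748\right) = \left(\frac{101345}{399} - 2514\right) \left(-2700 + 4748\right) = \left(- \frac{901741}{399}\right) 2048 = - \frac{1846765568}{399}$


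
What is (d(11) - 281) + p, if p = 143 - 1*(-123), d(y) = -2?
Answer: -17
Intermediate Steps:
p = 266 (p = 143 + 123 = 266)
(d(11) - 281) + p = (-2 - 281) + 266 = -283 + 266 = -17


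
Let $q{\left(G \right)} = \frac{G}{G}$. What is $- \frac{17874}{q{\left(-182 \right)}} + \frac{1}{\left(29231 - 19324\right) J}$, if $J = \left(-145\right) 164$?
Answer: $- \frac{4210908134041}{235588460} \approx -17874.0$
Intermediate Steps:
$q{\left(G \right)} = 1$
$J = -23780$
$- \frac{17874}{q{\left(-182 \right)}} + \frac{1}{\left(29231 - 19324\right) J} = - \frac{17874}{1} + \frac{1}{\left(29231 - 19324\right) \left(-23780\right)} = \left(-17874\right) 1 + \frac{1}{9907} \left(- \frac{1}{23780}\right) = -17874 + \frac{1}{9907} \left(- \frac{1}{23780}\right) = -17874 - \frac{1}{235588460} = - \frac{4210908134041}{235588460}$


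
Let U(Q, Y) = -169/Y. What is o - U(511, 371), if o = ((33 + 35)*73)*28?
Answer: 51566201/371 ≈ 1.3899e+5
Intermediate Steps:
o = 138992 (o = (68*73)*28 = 4964*28 = 138992)
o - U(511, 371) = 138992 - (-169)/371 = 138992 - 1*(-169/371) = 138992 + 169/371 = 51566201/371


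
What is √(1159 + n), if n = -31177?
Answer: I*√30018 ≈ 173.26*I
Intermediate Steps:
√(1159 + n) = √(1159 - 31177) = √(-30018) = I*√30018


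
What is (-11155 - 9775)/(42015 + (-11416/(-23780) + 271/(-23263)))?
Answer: -111330320675/223487604982 ≈ -0.49815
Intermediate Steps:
(-11155 - 9775)/(42015 + (-11416/(-23780) + 271/(-23263))) = -20930/(42015 + (-11416*(-1/23780) + 271*(-1/23263))) = -20930/(42015 + (2854/5945 - 271/23263)) = -20930/(42015 + 64781507/138298535) = -20930/5810677729532/138298535 = -20930*138298535/5810677729532 = -111330320675/223487604982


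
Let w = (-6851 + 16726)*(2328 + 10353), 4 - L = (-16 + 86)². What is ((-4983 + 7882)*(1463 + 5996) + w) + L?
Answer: 146843620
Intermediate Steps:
L = -4896 (L = 4 - (-16 + 86)² = 4 - 1*70² = 4 - 1*4900 = 4 - 4900 = -4896)
w = 125224875 (w = 9875*12681 = 125224875)
((-4983 + 7882)*(1463 + 5996) + w) + L = ((-4983 + 7882)*(1463 + 5996) + 125224875) - 4896 = (2899*7459 + 125224875) - 4896 = (21623641 + 125224875) - 4896 = 146848516 - 4896 = 146843620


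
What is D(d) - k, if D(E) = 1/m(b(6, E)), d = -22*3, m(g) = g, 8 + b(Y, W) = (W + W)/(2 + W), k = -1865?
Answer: 177159/95 ≈ 1864.8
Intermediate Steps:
b(Y, W) = -8 + 2*W/(2 + W) (b(Y, W) = -8 + (W + W)/(2 + W) = -8 + (2*W)/(2 + W) = -8 + 2*W/(2 + W))
d = -66
D(E) = (2 + E)/(2*(-8 - 3*E)) (D(E) = 1/(2*(-8 - 3*E)/(2 + E)) = (2 + E)/(2*(-8 - 3*E)))
D(d) - k = (-2 - 1*(-66))/(2*(8 + 3*(-66))) - 1*(-1865) = (-2 + 66)/(2*(8 - 198)) + 1865 = (½)*64/(-190) + 1865 = (½)*(-1/190)*64 + 1865 = -16/95 + 1865 = 177159/95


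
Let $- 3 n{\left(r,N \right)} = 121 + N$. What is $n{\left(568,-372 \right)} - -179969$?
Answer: $\frac{540158}{3} \approx 1.8005 \cdot 10^{5}$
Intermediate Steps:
$n{\left(r,N \right)} = - \frac{121}{3} - \frac{N}{3}$ ($n{\left(r,N \right)} = - \frac{121 + N}{3} = - \frac{121}{3} - \frac{N}{3}$)
$n{\left(568,-372 \right)} - -179969 = \left(- \frac{121}{3} - -124\right) - -179969 = \left(- \frac{121}{3} + 124\right) + 179969 = \frac{251}{3} + 179969 = \frac{540158}{3}$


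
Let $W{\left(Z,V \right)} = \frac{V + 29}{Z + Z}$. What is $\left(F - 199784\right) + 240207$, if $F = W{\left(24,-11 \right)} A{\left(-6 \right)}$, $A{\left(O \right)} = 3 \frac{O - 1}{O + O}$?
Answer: $\frac{1293557}{32} \approx 40424.0$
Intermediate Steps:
$W{\left(Z,V \right)} = \frac{29 + V}{2 Z}$
$A{\left(O \right)} = \frac{3 \left(-1 + O\right)}{2 O}$ ($A{\left(O \right)} = 3 \frac{-1 + O}{2 O} = \frac{3 \left(-1 + O\right)}{2 O}$)
$F = \frac{21}{32}$ ($F = \frac{29 - 11}{2 \cdot 24} \frac{3 \left(-1 - 6\right)}{2 \left(-6\right)} = \frac{1}{2} \cdot \frac{1}{24} \cdot 18 \cdot \frac{3}{2} \left(- \frac{1}{6}\right) \left(-7\right) = \frac{3}{8} \cdot \frac{7}{4} = \frac{21}{32} \approx 0.65625$)
$\left(F - 199784\right) + 240207 = \left(\frac{21}{32} - 199784\right) + 240207 = - \frac{6393067}{32} + 240207 = \frac{1293557}{32}$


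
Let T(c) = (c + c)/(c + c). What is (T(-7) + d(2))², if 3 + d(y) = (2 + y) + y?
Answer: 16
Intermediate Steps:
T(c) = 1 (T(c) = (2*c)/((2*c)) = (2*c)*(1/(2*c)) = 1)
d(y) = -1 + 2*y (d(y) = -3 + ((2 + y) + y) = -3 + (2 + 2*y) = -1 + 2*y)
(T(-7) + d(2))² = (1 + (-1 + 2*2))² = (1 + (-1 + 4))² = (1 + 3)² = 4² = 16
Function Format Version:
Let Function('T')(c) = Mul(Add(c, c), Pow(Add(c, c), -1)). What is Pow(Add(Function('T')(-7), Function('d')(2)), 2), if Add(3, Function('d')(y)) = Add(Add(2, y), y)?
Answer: 16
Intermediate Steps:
Function('T')(c) = 1 (Function('T')(c) = Mul(Mul(2, c), Pow(Mul(2, c), -1)) = Mul(Mul(2, c), Mul(Rational(1, 2), Pow(c, -1))) = 1)
Function('d')(y) = Add(-1, Mul(2, y)) (Function('d')(y) = Add(-3, Add(Add(2, y), y)) = Add(-3, Add(2, Mul(2, y))) = Add(-1, Mul(2, y)))
Pow(Add(Function('T')(-7), Function('d')(2)), 2) = Pow(Add(1, Add(-1, Mul(2, 2))), 2) = Pow(Add(1, Add(-1, 4)), 2) = Pow(Add(1, 3), 2) = Pow(4, 2) = 16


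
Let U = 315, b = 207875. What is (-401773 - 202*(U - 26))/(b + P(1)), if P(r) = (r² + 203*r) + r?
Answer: -460151/208080 ≈ -2.2114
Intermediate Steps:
P(r) = r² + 204*r
(-401773 - 202*(U - 26))/(b + P(1)) = (-401773 - 202*(315 - 26))/(207875 + 1*(204 + 1)) = (-401773 - 202*289)/(207875 + 1*205) = (-401773 - 58378)/(207875 + 205) = -460151/208080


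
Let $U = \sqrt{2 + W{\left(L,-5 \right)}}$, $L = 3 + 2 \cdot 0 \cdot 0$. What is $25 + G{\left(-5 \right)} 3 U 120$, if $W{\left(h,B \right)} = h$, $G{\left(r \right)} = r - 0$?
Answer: $25 - 1800 \sqrt{5} \approx -3999.9$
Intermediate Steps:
$G{\left(r \right)} = r$ ($G{\left(r \right)} = r + 0 = r$)
$L = 3$ ($L = 3 + 0 \cdot 0 = 3 + 0 = 3$)
$U = \sqrt{5}$ ($U = \sqrt{2 + 3} = \sqrt{5} \approx 2.2361$)
$25 + G{\left(-5 \right)} 3 U 120 = 25 + \left(-5\right) 3 \sqrt{5} \cdot 120 = 25 + - 15 \sqrt{5} \cdot 120 = 25 - 1800 \sqrt{5}$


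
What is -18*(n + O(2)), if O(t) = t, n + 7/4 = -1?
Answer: 27/2 ≈ 13.500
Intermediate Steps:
n = -11/4 (n = -7/4 - 1 = -11/4 ≈ -2.7500)
-18*(n + O(2)) = -18*(-11/4 + 2) = -18*(-¾) = 27/2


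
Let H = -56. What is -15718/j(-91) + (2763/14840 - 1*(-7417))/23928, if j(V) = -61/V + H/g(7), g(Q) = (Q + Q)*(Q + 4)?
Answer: -5586876048061159/109013096640 ≈ -51250.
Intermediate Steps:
g(Q) = 2*Q*(4 + Q) (g(Q) = (2*Q)*(4 + Q) = 2*Q*(4 + Q))
j(V) = -4/11 - 61/V (j(V) = -61/V - 56*1/(14*(4 + 7)) = -61/V - 56/(2*7*11) = -61/V - 56/154 = -61/V - 56*1/154 = -61/V - 4/11 = -4/11 - 61/V)
-15718/j(-91) + (2763/14840 - 1*(-7417))/23928 = -15718/(-4/11 - 61/(-91)) + (2763/14840 - 1*(-7417))/23928 = -15718/(-4/11 - 61*(-1/91)) + (2763*(1/14840) + 7417)*(1/23928) = -15718/(-4/11 + 61/91) + (2763/14840 + 7417)*(1/23928) = -15718/307/1001 + (110071043/14840)*(1/23928) = -15718*1001/307 + 110071043/355091520 = -15733718/307 + 110071043/355091520 = -5586876048061159/109013096640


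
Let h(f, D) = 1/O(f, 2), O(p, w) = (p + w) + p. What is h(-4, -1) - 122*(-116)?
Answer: 84911/6 ≈ 14152.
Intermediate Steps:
O(p, w) = w + 2*p
h(f, D) = 1/(2 + 2*f)
h(-4, -1) - 122*(-116) = 1/(2*(1 - 4)) - 122*(-116) = (½)/(-3) + 14152 = (½)*(-⅓) + 14152 = -⅙ + 14152 = 84911/6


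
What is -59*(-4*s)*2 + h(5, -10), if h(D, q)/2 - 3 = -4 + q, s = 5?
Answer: 2338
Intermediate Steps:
h(D, q) = -2 + 2*q (h(D, q) = 6 + 2*(-4 + q) = 6 + (-8 + 2*q) = -2 + 2*q)
-59*(-4*s)*2 + h(5, -10) = -59*(-4*5)*2 + (-2 + 2*(-10)) = -(-1180)*2 + (-2 - 20) = -59*(-40) - 22 = 2360 - 22 = 2338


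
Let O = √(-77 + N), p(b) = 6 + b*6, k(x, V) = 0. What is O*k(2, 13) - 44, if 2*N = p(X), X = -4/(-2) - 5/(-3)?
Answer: -44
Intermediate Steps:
X = 11/3 (X = -4*(-½) - 5*(-⅓) = 2 + 5/3 = 11/3 ≈ 3.6667)
p(b) = 6 + 6*b
N = 14 (N = (6 + 6*(11/3))/2 = (6 + 22)/2 = (½)*28 = 14)
O = 3*I*√7 (O = √(-77 + 14) = √(-63) = 3*I*√7 ≈ 7.9373*I)
O*k(2, 13) - 44 = (3*I*√7)*0 - 44 = 0 - 44 = -44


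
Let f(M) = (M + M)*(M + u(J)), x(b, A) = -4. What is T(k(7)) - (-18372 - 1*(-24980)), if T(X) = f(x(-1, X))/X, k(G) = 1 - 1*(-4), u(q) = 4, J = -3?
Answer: -6608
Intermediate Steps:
f(M) = 2*M*(4 + M) (f(M) = (M + M)*(M + 4) = (2*M)*(4 + M) = 2*M*(4 + M))
k(G) = 5 (k(G) = 1 + 4 = 5)
T(X) = 0 (T(X) = (2*(-4)*(4 - 4))/X = (2*(-4)*0)/X = 0/X = 0)
T(k(7)) - (-18372 - 1*(-24980)) = 0 - (-18372 - 1*(-24980)) = 0 - (-18372 + 24980) = 0 - 1*6608 = 0 - 6608 = -6608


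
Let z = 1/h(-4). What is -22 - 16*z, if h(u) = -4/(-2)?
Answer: -30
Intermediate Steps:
h(u) = 2 (h(u) = -4*(-1/2) = 2)
z = 1/2 ≈ 0.50000
-22 - 16*z = -22 - 16*1/2 = -22 - 8 = -30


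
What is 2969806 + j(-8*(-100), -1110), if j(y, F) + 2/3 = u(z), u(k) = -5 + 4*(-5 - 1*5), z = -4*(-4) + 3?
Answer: 8909281/3 ≈ 2.9698e+6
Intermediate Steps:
z = 19 (z = 16 + 3 = 19)
u(k) = -45 (u(k) = -5 + 4*(-5 - 5) = -5 + 4*(-10) = -5 - 40 = -45)
j(y, F) = -137/3 (j(y, F) = -⅔ - 45 = -137/3)
2969806 + j(-8*(-100), -1110) = 2969806 - 137/3 = 8909281/3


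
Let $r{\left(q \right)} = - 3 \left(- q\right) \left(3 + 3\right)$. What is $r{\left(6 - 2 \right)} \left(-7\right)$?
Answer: $-504$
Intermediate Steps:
$r{\left(q \right)} = 18 q$ ($r{\left(q \right)} = 3 q 6 = 18 q$)
$r{\left(6 - 2 \right)} \left(-7\right) = 18 \left(6 - 2\right) \left(-7\right) = 18 \cdot 4 \left(-7\right) = 72 \left(-7\right) = -504$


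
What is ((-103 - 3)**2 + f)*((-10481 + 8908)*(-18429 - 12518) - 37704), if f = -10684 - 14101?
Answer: -659049468923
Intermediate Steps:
f = -24785
((-103 - 3)**2 + f)*((-10481 + 8908)*(-18429 - 12518) - 37704) = ((-103 - 3)**2 - 24785)*((-10481 + 8908)*(-18429 - 12518) - 37704) = ((-106)**2 - 24785)*(-1573*(-30947) - 37704) = (11236 - 24785)*(48679631 - 37704) = -13549*48641927 = -659049468923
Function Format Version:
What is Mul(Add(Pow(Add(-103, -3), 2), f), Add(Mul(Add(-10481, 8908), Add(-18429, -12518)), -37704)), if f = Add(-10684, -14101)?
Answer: -659049468923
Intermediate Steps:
f = -24785
Mul(Add(Pow(Add(-103, -3), 2), f), Add(Mul(Add(-10481, 8908), Add(-18429, -12518)), -37704)) = Mul(Add(Pow(Add(-103, -3), 2), -24785), Add(Mul(Add(-10481, 8908), Add(-18429, -12518)), -37704)) = Mul(Add(Pow(-106, 2), -24785), Add(Mul(-1573, -30947), -37704)) = Mul(Add(11236, -24785), Add(48679631, -37704)) = Mul(-13549, 48641927) = -659049468923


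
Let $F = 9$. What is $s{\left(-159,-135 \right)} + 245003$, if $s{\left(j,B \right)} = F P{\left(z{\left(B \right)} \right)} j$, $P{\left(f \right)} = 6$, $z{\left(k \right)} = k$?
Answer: $236417$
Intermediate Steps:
$s{\left(j,B \right)} = 54 j$ ($s{\left(j,B \right)} = 9 \cdot 6 j = 54 j$)
$s{\left(-159,-135 \right)} + 245003 = 54 \left(-159\right) + 245003 = -8586 + 245003 = 236417$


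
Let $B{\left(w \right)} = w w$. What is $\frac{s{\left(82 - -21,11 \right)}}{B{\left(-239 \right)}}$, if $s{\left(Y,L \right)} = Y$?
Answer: $\frac{103}{57121} \approx 0.0018032$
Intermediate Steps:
$B{\left(w \right)} = w^{2}$
$\frac{s{\left(82 - -21,11 \right)}}{B{\left(-239 \right)}} = \frac{82 - -21}{\left(-239\right)^{2}} = \frac{82 + 21}{57121} = 103 \cdot \frac{1}{57121} = \frac{103}{57121}$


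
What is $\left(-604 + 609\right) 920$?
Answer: $4600$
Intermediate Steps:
$\left(-604 + 609\right) 920 = 5 \cdot 920 = 4600$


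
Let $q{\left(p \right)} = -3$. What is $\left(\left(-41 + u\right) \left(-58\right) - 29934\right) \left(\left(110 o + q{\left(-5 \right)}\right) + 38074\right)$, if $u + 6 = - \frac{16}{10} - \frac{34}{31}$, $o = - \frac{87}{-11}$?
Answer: $- \frac{163279457236}{155} \approx -1.0534 \cdot 10^{9}$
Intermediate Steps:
$o = \frac{87}{11}$ ($o = \left(-87\right) \left(- \frac{1}{11}\right) = \frac{87}{11} \approx 7.9091$)
$u = - \frac{1348}{155}$ ($u = -6 - \left(\frac{8}{5} + \frac{34}{31}\right) = -6 - \frac{418}{155} = - \frac{1348}{155} \approx -8.6968$)
$\left(\left(-41 + u\right) \left(-58\right) - 29934\right) \left(\left(110 o + q{\left(-5 \right)}\right) + 38074\right) = \left(\left(-41 - \frac{1348}{155}\right) \left(-58\right) - 29934\right) \left(\left(110 \cdot \frac{87}{11} - 3\right) + 38074\right) = \left(\left(- \frac{7703}{155}\right) \left(-58\right) - 29934\right) \left(\left(870 - 3\right) + 38074\right) = \left(\frac{446774}{155} - 29934\right) \left(867 + 38074\right) = \left(- \frac{4192996}{155}\right) 38941 = - \frac{163279457236}{155}$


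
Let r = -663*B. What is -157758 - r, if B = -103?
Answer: -226047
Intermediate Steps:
r = 68289 (r = -663*(-103) = 68289)
-157758 - r = -157758 - 1*68289 = -157758 - 68289 = -226047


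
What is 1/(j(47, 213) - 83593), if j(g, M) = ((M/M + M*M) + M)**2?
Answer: 1/2077726296 ≈ 4.8130e-10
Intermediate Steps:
j(g, M) = (1 + M + M**2)**2 (j(g, M) = ((1 + M**2) + M)**2 = (1 + M + M**2)**2)
1/(j(47, 213) - 83593) = 1/((1 + 213 + 213**2)**2 - 83593) = 1/((1 + 213 + 45369)**2 - 83593) = 1/(45583**2 - 83593) = 1/(2077809889 - 83593) = 1/2077726296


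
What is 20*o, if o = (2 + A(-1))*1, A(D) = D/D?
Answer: 60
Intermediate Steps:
A(D) = 1
o = 3 (o = (2 + 1)*1 = 3*1 = 3)
20*o = 20*3 = 60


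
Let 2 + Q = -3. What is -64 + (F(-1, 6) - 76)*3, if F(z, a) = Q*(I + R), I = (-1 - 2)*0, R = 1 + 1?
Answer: -322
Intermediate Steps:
Q = -5 (Q = -2 - 3 = -5)
R = 2
I = 0 (I = -3*0 = 0)
F(z, a) = -10 (F(z, a) = -5*(0 + 2) = -5*2 = -10)
-64 + (F(-1, 6) - 76)*3 = -64 + (-10 - 76)*3 = -64 - 86*3 = -64 - 258 = -322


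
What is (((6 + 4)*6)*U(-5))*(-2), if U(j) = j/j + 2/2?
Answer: -240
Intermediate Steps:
U(j) = 2 (U(j) = 1 + 2*(1/2) = 1 + 1 = 2)
(((6 + 4)*6)*U(-5))*(-2) = (((6 + 4)*6)*2)*(-2) = ((10*6)*2)*(-2) = (60*2)*(-2) = 120*(-2) = -240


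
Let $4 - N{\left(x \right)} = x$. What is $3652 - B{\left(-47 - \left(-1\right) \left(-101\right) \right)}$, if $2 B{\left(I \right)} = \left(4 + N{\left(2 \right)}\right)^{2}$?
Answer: $3634$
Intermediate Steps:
$N{\left(x \right)} = 4 - x$
$B{\left(I \right)} = 18$ ($B{\left(I \right)} = \frac{\left(4 + \left(4 - 2\right)\right)^{2}}{2} = \frac{\left(4 + 2\right)^{2}}{2} = \frac{6^{2}}{2} = \frac{1}{2} \cdot 36 = 18$)
$3652 - B{\left(-47 - \left(-1\right) \left(-101\right) \right)} = 3652 - 18 = 3634$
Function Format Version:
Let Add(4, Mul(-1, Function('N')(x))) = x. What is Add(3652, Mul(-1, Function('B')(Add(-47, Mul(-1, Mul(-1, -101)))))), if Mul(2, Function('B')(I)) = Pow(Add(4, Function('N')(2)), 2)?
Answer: 3634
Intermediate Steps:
Function('N')(x) = Add(4, Mul(-1, x))
Function('B')(I) = 18 (Function('B')(I) = Mul(Rational(1, 2), Pow(Add(4, Add(4, Mul(-1, 2))), 2)) = Mul(Rational(1, 2), Pow(Add(4, Add(4, -2)), 2)) = Mul(Rational(1, 2), Pow(Add(4, 2), 2)) = Mul(Rational(1, 2), Pow(6, 2)) = Mul(Rational(1, 2), 36) = 18)
Add(3652, Mul(-1, Function('B')(Add(-47, Mul(-1, Mul(-1, -101)))))) = Add(3652, Mul(-1, 18)) = Add(3652, -18) = 3634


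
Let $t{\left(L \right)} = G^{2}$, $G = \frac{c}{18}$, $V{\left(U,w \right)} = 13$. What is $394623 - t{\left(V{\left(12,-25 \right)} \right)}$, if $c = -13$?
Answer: $\frac{127857683}{324} \approx 3.9462 \cdot 10^{5}$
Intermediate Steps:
$G = - \frac{13}{18} \approx -0.72222$
$t{\left(L \right)} = \frac{169}{324}$ ($t{\left(L \right)} = \left(- \frac{13}{18}\right)^{2} = \frac{169}{324}$)
$394623 - t{\left(V{\left(12,-25 \right)} \right)} = 394623 - \frac{169}{324} = \frac{127857683}{324}$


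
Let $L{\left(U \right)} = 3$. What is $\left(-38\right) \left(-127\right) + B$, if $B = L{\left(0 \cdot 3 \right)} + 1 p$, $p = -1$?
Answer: $4828$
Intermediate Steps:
$B = 2$ ($B = 3 + 1 \left(-1\right) = 3 - 1 = 2$)
$\left(-38\right) \left(-127\right) + B = \left(-38\right) \left(-127\right) + 2 = 4826 + 2 = 4828$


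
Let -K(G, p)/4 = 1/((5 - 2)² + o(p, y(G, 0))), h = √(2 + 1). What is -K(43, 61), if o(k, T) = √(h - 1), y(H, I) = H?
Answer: 4/(9 + √(-1 + √3)) ≈ 0.40586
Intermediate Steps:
h = √3 ≈ 1.7320
o(k, T) = √(-1 + √3) (o(k, T) = √(√3 - 1) = √(-1 + √3))
K(G, p) = -4/(9 + √(-1 + √3)) (K(G, p) = -4/((5 - 2)² + √(-1 + √3)) = -4/(3² + √(-1 + √3)) = -4/(9 + √(-1 + √3)))
-K(43, 61) = -(-4)/(9 + √(-1 + √3)) = 4/(9 + √(-1 + √3))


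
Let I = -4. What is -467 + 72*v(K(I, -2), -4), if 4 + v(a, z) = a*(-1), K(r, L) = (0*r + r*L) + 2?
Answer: -1475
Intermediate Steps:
K(r, L) = 2 + L*r (K(r, L) = (0 + L*r) + 2 = L*r + 2 = 2 + L*r)
v(a, z) = -4 - a (v(a, z) = -4 + a*(-1) = -4 - a)
-467 + 72*v(K(I, -2), -4) = -467 + 72*(-4 - (2 - 2*(-4))) = -467 + 72*(-4 - (2 + 8)) = -467 + 72*(-4 - 1*10) = -467 + 72*(-4 - 10) = -467 + 72*(-14) = -467 - 1008 = -1475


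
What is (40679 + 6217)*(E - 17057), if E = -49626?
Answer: -3127165968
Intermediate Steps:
(40679 + 6217)*(E - 17057) = (40679 + 6217)*(-49626 - 17057) = 46896*(-66683) = -3127165968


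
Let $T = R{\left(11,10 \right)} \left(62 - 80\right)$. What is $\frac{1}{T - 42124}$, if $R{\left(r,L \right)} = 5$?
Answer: $- \frac{1}{42214} \approx -2.3689 \cdot 10^{-5}$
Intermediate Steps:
$T = -90$ ($T = 5 \left(62 - 80\right) = 5 \left(-18\right) = -90$)
$\frac{1}{T - 42124} = \frac{1}{-90 - 42124} = \frac{1}{-42214} = - \frac{1}{42214}$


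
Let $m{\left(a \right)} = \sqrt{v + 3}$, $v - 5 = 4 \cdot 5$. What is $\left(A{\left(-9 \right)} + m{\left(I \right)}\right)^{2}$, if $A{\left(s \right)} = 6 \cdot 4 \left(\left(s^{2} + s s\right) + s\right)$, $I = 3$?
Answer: $13483612 + 14688 \sqrt{7} \approx 1.3522 \cdot 10^{7}$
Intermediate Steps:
$v = 25$ ($v = 5 + 4 \cdot 5 = 5 + 20 = 25$)
$A{\left(s \right)} = 24 s + 48 s^{2}$ ($A{\left(s \right)} = 24 \left(\left(s^{2} + s^{2}\right) + s\right) = 24 \left(2 s^{2} + s\right) = 24 \left(s + 2 s^{2}\right) = 24 s + 48 s^{2}$)
$m{\left(a \right)} = 2 \sqrt{7}$ ($m{\left(a \right)} = \sqrt{25 + 3} = \sqrt{28} = 2 \sqrt{7}$)
$\left(A{\left(-9 \right)} + m{\left(I \right)}\right)^{2} = \left(24 \left(-9\right) \left(1 + 2 \left(-9\right)\right) + 2 \sqrt{7}\right)^{2} = \left(24 \left(-9\right) \left(1 - 18\right) + 2 \sqrt{7}\right)^{2} = \left(24 \left(-9\right) \left(-17\right) + 2 \sqrt{7}\right)^{2} = \left(3672 + 2 \sqrt{7}\right)^{2}$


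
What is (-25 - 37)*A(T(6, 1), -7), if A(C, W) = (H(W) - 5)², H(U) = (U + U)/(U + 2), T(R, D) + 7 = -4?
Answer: -7502/25 ≈ -300.08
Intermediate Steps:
T(R, D) = -11 (T(R, D) = -7 - 4 = -11)
H(U) = 2*U/(2 + U) (H(U) = (2*U)/(2 + U) = 2*U/(2 + U))
A(C, W) = (-5 + 2*W/(2 + W))² (A(C, W) = (2*W/(2 + W) - 5)² = (-5 + 2*W/(2 + W))²)
(-25 - 37)*A(T(6, 1), -7) = (-25 - 37)*((10 + 3*(-7))²/(2 - 7)²) = -62*(10 - 21)²/(-5)² = -62*(-11)²/25 = -62*121/25 = -7502/25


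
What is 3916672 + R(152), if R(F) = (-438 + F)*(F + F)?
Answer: 3829728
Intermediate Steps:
R(F) = 2*F*(-438 + F) (R(F) = (-438 + F)*(2*F) = 2*F*(-438 + F))
3916672 + R(152) = 3916672 + 2*152*(-438 + 152) = 3916672 + 2*152*(-286) = 3916672 - 86944 = 3829728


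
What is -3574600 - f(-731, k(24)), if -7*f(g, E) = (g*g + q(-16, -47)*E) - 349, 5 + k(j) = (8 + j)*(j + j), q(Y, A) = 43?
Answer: -24422355/7 ≈ -3.4889e+6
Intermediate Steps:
k(j) = -5 + 2*j*(8 + j) (k(j) = -5 + (8 + j)*(j + j) = -5 + (8 + j)*(2*j) = -5 + 2*j*(8 + j))
f(g, E) = 349/7 - 43*E/7 - g**2/7 (f(g, E) = -((g*g + 43*E) - 349)/7 = -((g**2 + 43*E) - 349)/7 = -(-349 + g**2 + 43*E)/7 = 349/7 - 43*E/7 - g**2/7)
-3574600 - f(-731, k(24)) = -3574600 - (349/7 - 43*(-5 + 2*24**2 + 16*24)/7 - 1/7*(-731)**2) = -3574600 - (349/7 - 43*(-5 + 2*576 + 384)/7 - 1/7*534361) = -3574600 - (349/7 - 43*(-5 + 1152 + 384)/7 - 534361/7) = -3574600 - (349/7 - 43/7*1531 - 534361/7) = -3574600 - (349/7 - 65833/7 - 534361/7) = -3574600 - 1*(-599845/7) = -3574600 + 599845/7 = -24422355/7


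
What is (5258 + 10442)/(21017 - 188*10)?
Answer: 15700/19137 ≈ 0.82040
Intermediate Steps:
(5258 + 10442)/(21017 - 188*10) = 15700/(21017 - 1880) = 15700/19137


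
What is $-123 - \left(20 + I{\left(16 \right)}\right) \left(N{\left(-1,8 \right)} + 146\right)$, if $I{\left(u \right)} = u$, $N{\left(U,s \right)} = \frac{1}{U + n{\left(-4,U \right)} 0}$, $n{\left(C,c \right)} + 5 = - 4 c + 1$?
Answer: $-5343$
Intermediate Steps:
$n{\left(C,c \right)} = -4 - 4 c$ ($n{\left(C,c \right)} = -5 - \left(-1 + 4 c\right) = -4 - 4 c$)
$N{\left(U,s \right)} = \frac{1}{U}$ ($N{\left(U,s \right)} = \frac{1}{U + \left(-4 - 4 U\right) 0} = \frac{1}{U + 0} = \frac{1}{U}$)
$-123 - \left(20 + I{\left(16 \right)}\right) \left(N{\left(-1,8 \right)} + 146\right) = -123 - \left(20 + 16\right) \left(\frac{1}{-1} + 146\right) = -123 - 36 \left(-1 + 146\right) = -123 - 36 \cdot 145 = -123 - 5220 = -5343$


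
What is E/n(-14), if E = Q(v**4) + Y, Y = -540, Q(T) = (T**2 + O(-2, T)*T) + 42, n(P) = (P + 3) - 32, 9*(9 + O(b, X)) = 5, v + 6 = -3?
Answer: -42990819/43 ≈ -9.9979e+5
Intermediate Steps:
v = -9 (v = -6 - 3 = -9)
O(b, X) = -76/9 (O(b, X) = -9 + (1/9)*5 = -9 + 5/9 = -76/9)
n(P) = -29 + P (n(P) = (3 + P) - 32 = -29 + P)
Q(T) = 42 + T**2 - 76*T/9 (Q(T) = (T**2 - 76*T/9) + 42 = 42 + T**2 - 76*T/9)
E = 42990819 (E = (42 + ((-9)**4)**2 - 76/9*(-9)**4) - 540 = (42 + 6561**2 - 76/9*6561) - 540 = (42 + 43046721 - 55404) - 540 = 42991359 - 540 = 42990819)
E/n(-14) = 42990819/(-29 - 14) = 42990819/(-43) = 42990819*(-1/43) = -42990819/43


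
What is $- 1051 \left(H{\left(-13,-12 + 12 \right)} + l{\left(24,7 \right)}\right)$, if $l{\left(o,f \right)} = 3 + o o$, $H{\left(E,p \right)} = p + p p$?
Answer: $-608529$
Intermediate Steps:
$H{\left(E,p \right)} = p + p^{2}$
$l{\left(o,f \right)} = 3 + o^{2}$
$- 1051 \left(H{\left(-13,-12 + 12 \right)} + l{\left(24,7 \right)}\right) = - 1051 \left(\left(-12 + 12\right) \left(1 + \left(-12 + 12\right)\right) + \left(3 + 24^{2}\right)\right) = - 1051 \left(0 \left(1 + 0\right) + \left(3 + 576\right)\right) = - 1051 \left(0 \cdot 1 + 579\right) = - 1051 \left(0 + 579\right) = \left(-1051\right) 579 = -608529$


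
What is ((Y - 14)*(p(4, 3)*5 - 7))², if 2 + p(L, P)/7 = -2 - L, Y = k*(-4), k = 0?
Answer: 16144324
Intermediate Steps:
Y = 0 (Y = 0*(-4) = 0)
p(L, P) = -28 - 7*L (p(L, P) = -14 + 7*(-2 - L) = -14 + (-14 - 7*L) = -28 - 7*L)
((Y - 14)*(p(4, 3)*5 - 7))² = ((0 - 14)*((-28 - 7*4)*5 - 7))² = (-14*((-28 - 28)*5 - 7))² = (-14*(-56*5 - 7))² = (-14*(-280 - 7))² = (-14*(-287))² = 4018² = 16144324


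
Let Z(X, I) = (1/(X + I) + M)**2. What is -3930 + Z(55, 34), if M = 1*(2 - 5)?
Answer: -31058774/7921 ≈ -3921.1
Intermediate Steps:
M = -3 (M = 1*(-3) = -3)
Z(X, I) = (-3 + 1/(I + X))**2 (Z(X, I) = (1/(X + I) - 3)**2 = (1/(I + X) - 3)**2 = (-3 + 1/(I + X))**2)
-3930 + Z(55, 34) = -3930 + (1 - 3*34 - 3*55)**2/(34 + 55)**2 = -3930 + (1 - 102 - 165)**2/89**2 = -3930 + (1/7921)*(-266)**2 = -3930 + (1/7921)*70756 = -3930 + 70756/7921 = -31058774/7921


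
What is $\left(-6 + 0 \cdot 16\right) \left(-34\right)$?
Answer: $204$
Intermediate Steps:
$\left(-6 + 0 \cdot 16\right) \left(-34\right) = \left(-6 + 0\right) \left(-34\right) = \left(-6\right) \left(-34\right) = 204$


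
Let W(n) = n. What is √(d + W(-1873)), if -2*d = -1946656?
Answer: √971455 ≈ 985.62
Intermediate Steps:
d = 973328 (d = -½*(-1946656) = 973328)
√(d + W(-1873)) = √(973328 - 1873) = √971455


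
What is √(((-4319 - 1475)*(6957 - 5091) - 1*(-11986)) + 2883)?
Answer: I*√10796735 ≈ 3285.8*I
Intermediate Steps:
√(((-4319 - 1475)*(6957 - 5091) - 1*(-11986)) + 2883) = √((-5794*1866 + 11986) + 2883) = √((-10811604 + 11986) + 2883) = √(-10799618 + 2883) = √(-10796735) = I*√10796735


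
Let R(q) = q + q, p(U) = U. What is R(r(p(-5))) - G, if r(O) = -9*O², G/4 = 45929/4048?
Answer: -501329/1012 ≈ -495.38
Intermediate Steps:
G = 45929/1012 (G = 4*(45929/4048) = 45929/1012 ≈ 45.384)
R(q) = 2*q
R(r(p(-5))) - G = 2*(-9*(-5)²) - 1*45929/1012 = 2*(-9*25) - 45929/1012 = 2*(-225) - 45929/1012 = -450 - 45929/1012 = -501329/1012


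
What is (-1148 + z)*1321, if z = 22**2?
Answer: -877144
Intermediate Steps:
z = 484
(-1148 + z)*1321 = (-1148 + 484)*1321 = -664*1321 = -877144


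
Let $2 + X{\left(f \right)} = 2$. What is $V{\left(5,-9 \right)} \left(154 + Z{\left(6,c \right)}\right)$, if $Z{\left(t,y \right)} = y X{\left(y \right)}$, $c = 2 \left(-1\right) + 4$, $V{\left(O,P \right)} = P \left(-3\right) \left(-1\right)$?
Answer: $-4158$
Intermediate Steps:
$X{\left(f \right)} = 0$ ($X{\left(f \right)} = -2 + 2 = 0$)
$V{\left(O,P \right)} = 3 P$ ($V{\left(O,P \right)} = - 3 P \left(-1\right) = 3 P$)
$c = 2$ ($c = -2 + 4 = 2$)
$Z{\left(t,y \right)} = 0$ ($Z{\left(t,y \right)} = y 0 = 0$)
$V{\left(5,-9 \right)} \left(154 + Z{\left(6,c \right)}\right) = 3 \left(-9\right) \left(154 + 0\right) = \left(-27\right) 154 = -4158$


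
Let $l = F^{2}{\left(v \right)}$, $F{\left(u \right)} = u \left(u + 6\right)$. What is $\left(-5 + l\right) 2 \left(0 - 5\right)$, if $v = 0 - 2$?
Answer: $-590$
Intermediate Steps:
$v = -2$
$F{\left(u \right)} = u \left(6 + u\right)$
$l = 64$ ($l = \left(- 2 \left(6 - 2\right)\right)^{2} = \left(\left(-2\right) 4\right)^{2} = \left(-8\right)^{2} = 64$)
$\left(-5 + l\right) 2 \left(0 - 5\right) = \left(-5 + 64\right) 2 \left(0 - 5\right) = 59 \cdot 2 \left(-5\right) = 59 \left(-10\right) = -590$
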